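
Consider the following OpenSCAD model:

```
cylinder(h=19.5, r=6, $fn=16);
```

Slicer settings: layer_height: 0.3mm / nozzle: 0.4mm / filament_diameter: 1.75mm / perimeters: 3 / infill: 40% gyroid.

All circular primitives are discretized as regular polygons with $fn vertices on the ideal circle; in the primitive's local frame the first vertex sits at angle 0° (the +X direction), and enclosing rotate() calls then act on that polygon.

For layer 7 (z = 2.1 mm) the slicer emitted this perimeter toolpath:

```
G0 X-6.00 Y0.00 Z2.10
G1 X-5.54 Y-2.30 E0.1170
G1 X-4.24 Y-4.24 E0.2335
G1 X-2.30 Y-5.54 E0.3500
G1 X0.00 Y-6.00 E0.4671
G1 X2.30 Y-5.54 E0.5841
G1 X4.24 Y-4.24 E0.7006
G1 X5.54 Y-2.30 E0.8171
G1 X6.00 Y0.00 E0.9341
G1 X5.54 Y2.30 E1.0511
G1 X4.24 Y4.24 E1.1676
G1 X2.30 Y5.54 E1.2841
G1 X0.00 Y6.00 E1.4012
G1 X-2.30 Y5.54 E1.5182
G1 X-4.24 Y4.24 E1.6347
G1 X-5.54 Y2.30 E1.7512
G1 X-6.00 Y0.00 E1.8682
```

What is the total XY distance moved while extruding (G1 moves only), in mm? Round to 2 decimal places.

37.45 mm

Sum the Euclidean lengths of each G1 segment: total = 37.45 mm.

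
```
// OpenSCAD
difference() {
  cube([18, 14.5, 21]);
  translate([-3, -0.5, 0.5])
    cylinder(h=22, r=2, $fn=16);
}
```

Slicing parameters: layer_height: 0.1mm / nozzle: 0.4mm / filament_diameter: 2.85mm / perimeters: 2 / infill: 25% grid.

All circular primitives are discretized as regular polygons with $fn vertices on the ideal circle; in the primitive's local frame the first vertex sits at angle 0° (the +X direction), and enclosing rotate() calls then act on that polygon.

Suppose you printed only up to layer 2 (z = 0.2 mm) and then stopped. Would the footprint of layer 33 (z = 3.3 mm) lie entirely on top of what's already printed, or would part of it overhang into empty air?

entirely on top

Compare the two slices. At z = 0.2: the 18×14.5 cube contributes its full rectangle (area 261.00 mm²); the cylinder at (-3, -0.5) is not intersected at this z (z outside [0.5, 22.5]); Subtracting the remaining from the first: none of the subtracted shapes is present at this height, so the 18×14.5 cube is unchanged — area = 261.00 mm². At z = 3.3: the cube is present — its section is the full 18×14.5 rectangle (area 261.00 mm²); the cylinder at (-3, -0.5): section is a regular 16-gon, circumradius r=2 (area = (16/2)·2.000²·sin(360°/16) = 12.25 mm²); Subtracting the remaining from the first: starting from the 18×14.5 cube (261.00 mm²), the r=2 cylinder at (-3, -0.5) misses the remaining region (no effect) — area = 261.00 mm². Checking containment: the cross-section at z = 3.3 is a subset of the cross-section at z = 0.2.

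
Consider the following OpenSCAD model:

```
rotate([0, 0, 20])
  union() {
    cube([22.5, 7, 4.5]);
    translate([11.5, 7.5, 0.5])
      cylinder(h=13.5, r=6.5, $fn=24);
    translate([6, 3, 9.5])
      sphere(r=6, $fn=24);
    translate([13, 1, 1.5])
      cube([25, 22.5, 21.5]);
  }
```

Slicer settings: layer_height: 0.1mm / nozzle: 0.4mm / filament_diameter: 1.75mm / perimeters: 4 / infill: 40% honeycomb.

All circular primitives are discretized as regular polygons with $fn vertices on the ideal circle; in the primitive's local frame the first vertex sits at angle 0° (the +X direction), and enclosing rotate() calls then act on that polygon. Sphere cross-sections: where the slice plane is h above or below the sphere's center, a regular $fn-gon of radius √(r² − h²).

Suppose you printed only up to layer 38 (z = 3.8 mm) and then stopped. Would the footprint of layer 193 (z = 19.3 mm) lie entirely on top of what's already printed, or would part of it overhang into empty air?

entirely on top

Compare the two slices. At z = 3.8: the cube is present — its section is the full 22.5×7 rectangle (area 157.50 mm²); the cylinder at (11.5, 7.5): section is a regular 24-gon, circumradius r=6.5 (area = (24/2)·6.500²·sin(360°/24) = 131.22 mm²); the sphere at (6, 3): section is a regular 24-gon, circumradius = √(r²−h²) = √(6²−5.7²) = 1.873 (area = (24/2)·1.873²·sin(360°/24) = 10.90 mm²); the cube at (13, 1) is present — its section is the full 25×22.5 rectangle (area 562.50 mm²); Taking the union: the regions partially overlap — summed areas 862.12 mm² minus the doubly-counted overlap 152.73 mm² gives 709.39 mm² — area = 709.39 mm²; (rotated 20° about Z; rotation is an isometry so areas/perimeters/island counts are preserved). At z = 19.3: the cube does not reach this height (z outside [0, 4.5]); the cylinder at (11.5, 7.5) is absent (z outside [0.5, 14]); the sphere at (6, 3) does not reach this height (|z−center|=9.800 > r=6); the cube at (13, 1) is present — its section is the full 25×22.5 rectangle (area 562.50 mm²); Combining (union): only the 25×22.5 cube at (13, 1) is present, so the union is just that shape — area = 562.50 mm²; (whole slice rotated 20° about Z — lengths, areas and connectivity unchanged). Checking containment: the cross-section at z = 19.3 is a subset of the cross-section at z = 3.8.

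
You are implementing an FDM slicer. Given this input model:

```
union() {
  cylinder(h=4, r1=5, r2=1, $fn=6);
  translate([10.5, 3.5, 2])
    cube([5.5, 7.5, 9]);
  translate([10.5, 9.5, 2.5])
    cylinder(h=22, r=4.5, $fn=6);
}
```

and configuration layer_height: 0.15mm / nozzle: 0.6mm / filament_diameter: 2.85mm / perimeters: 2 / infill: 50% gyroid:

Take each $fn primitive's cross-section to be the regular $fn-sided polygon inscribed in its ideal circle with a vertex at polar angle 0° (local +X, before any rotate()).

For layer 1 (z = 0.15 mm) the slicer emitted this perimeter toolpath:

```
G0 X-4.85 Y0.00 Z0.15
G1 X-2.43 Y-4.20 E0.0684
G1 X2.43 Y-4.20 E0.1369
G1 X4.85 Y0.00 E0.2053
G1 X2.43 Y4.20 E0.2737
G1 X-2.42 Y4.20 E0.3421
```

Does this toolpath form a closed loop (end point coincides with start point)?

no

Start point (G0): (-4.85, 0.00). End point (last G1): the path does not return to the start — open.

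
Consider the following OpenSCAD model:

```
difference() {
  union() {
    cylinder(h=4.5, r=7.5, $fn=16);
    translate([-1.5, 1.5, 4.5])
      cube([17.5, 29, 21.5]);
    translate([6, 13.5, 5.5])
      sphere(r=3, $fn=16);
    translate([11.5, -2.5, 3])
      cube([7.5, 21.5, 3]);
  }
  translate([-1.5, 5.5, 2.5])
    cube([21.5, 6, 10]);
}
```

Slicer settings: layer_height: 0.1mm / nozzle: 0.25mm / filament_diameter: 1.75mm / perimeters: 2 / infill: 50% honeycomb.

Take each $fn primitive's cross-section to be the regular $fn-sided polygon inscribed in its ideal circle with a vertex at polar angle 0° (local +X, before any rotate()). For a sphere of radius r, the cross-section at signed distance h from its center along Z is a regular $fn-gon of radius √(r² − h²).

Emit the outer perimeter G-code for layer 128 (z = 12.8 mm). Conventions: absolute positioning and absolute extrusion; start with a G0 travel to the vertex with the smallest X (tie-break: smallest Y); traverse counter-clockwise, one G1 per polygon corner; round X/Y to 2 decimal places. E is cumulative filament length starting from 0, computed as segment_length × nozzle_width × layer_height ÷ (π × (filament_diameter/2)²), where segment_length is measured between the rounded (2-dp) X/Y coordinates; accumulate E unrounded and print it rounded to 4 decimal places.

G0 X-1.50 Y1.50 Z12.80
G1 X16.00 Y1.50 E0.1819
G1 X16.00 Y30.50 E0.4833
G1 X-1.50 Y30.50 E0.6652
G1 X-1.50 Y1.50 E0.9666

At z = 12.8 mm: the cylinder is absent (z outside [0, 4.5]); the cube at (-1.5, 1.5) is present — its section is the full 17.5×29 rectangle; the sphere at (6, 13.5) is not intersected at this z (|z−center|=7.300 > r=3); the cube at (11.5, -2.5) is absent (z outside [3, 6]); Taking the union: only the 17.5×29 cube at (-1.5, 1.5) is present, so the union is just that shape — 1 connected region; the cube at (-1.5, 5.5) is absent (z outside [2.5, 12.5]); Taking the first minus the rest: none of the subtracted shapes is present at this height, so the result so far is unchanged — 1 connected region. The outline is a single polygon with 4 vertices. Extrusion per mm of travel: 0.25 × 0.1 / (π × 0.875²) = 0.010394. Accumulating E over each segment gives final E = 0.9666.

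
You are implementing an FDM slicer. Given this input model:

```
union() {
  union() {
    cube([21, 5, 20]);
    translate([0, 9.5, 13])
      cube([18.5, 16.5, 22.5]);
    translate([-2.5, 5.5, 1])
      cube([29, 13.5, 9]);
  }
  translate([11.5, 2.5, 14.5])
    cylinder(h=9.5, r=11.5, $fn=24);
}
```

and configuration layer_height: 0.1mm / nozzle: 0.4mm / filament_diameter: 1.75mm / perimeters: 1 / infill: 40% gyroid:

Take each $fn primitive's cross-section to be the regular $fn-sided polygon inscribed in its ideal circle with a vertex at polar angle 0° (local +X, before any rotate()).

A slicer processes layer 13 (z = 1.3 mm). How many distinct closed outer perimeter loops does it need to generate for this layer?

At z = 1.3 mm: the cube (footprint 21×5) is included at this height; the cube at (0, 9.5) is not intersected at this z (z outside [13, 35.5]); the 29×13.5 cube at (-2.5, 5.5) contributes its full rectangle; Taking the union: the 2 present regions are separate (no shared area or edge), so areas and boundary lengths simply add and each stays a separate island — 2 connected regions; the cylinder at (11.5, 2.5) is not intersected at this z (z outside [14.5, 24]); Taking the union: only that combined region is present, so the union is just that shape — 2 connected regions. The result has 2 disconnected regions.

2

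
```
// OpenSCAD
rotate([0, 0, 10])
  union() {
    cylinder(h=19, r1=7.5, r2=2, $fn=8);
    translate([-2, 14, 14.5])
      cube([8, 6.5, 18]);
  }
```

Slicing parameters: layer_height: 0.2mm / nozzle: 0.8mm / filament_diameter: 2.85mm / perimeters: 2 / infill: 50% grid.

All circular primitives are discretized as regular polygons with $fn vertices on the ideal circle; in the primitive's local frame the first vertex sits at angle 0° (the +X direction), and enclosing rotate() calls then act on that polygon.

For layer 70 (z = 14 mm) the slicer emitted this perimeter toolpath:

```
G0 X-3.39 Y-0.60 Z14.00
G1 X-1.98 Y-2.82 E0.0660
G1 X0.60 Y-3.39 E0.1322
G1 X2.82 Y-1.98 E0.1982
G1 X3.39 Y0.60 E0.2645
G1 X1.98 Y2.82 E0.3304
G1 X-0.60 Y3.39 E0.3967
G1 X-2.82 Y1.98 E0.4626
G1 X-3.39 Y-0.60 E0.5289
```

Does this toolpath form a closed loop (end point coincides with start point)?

yes

Start point (G0): (-3.39, -0.60). End point (last G1): the path returns to the start — closed.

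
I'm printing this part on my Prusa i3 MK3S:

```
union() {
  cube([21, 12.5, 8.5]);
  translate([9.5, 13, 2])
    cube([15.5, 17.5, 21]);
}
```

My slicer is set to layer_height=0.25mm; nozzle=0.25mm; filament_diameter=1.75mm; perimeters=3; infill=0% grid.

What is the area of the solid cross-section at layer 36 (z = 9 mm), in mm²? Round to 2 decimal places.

271.25 mm²

At z = 9 mm: the cube is absent (z outside [0, 8.5]); the cube at (9.5, 13) is present — its section is the full 15.5×17.5 rectangle (area 271.25 mm²); Combining (union): only the 15.5×17.5 cube at (9.5, 13) is present, so the union is just that shape — area = 271.25 mm². Overall, the cross-section is a single solid region. Net area = 271.25 mm².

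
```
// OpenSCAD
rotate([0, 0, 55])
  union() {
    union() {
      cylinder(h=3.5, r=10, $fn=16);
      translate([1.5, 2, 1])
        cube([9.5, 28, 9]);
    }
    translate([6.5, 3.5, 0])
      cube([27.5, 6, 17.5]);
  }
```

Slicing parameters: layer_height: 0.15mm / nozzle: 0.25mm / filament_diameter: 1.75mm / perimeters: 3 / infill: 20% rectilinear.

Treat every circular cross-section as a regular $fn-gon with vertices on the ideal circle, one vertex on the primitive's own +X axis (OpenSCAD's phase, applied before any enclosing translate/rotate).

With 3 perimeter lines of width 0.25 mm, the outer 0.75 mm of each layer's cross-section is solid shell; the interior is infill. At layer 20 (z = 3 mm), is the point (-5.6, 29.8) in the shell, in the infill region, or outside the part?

outside

At z = 3 mm: the r=10 cylinder contributes a regular 16-gon of circumradius 10; the 9.5×28 cube at (1.5, 2) contributes its full rectangle; Taking the union: the regions partially overlap (shared area 45.16 mm²), so overlapping operands fuse into one piece — 1 connected region; the cube at (6.5, 3.5) is present — its section is the full 27.5×6 rectangle; Merging all regions: the regions partially overlap (shared area 27.00 mm²), so overlapping operands fuse into one piece — 1 connected region; (whole slice rotated 55° about Z — lengths, areas and connectivity unchanged). Overall, the cross-section is a single solid region. Undo the 55° rotation: the query point maps to (21.199, 21.680) in the un-rotated model frame. The nearest boundary edge runs (11.00, 30.00)→(11.00, 9.50); distance from the point to it = 10.20 mm. The point is not inside any of the regions above, so it lies outside the cross-section (10.20 mm from the nearest boundary).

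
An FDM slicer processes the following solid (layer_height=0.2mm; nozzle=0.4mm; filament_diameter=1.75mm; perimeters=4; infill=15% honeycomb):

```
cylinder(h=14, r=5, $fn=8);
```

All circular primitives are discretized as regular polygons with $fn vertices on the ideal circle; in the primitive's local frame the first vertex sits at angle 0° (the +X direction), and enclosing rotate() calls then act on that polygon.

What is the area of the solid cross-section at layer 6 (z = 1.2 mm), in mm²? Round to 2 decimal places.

At z = 1.2 mm: the cylinder: section is a regular 8-gon, circumradius r=5 (area = (8/2)·5.000²·sin(360°/8) = 70.71 mm²). Overall, the cross-section is a single solid region. Net area = 70.71 mm².

70.71 mm²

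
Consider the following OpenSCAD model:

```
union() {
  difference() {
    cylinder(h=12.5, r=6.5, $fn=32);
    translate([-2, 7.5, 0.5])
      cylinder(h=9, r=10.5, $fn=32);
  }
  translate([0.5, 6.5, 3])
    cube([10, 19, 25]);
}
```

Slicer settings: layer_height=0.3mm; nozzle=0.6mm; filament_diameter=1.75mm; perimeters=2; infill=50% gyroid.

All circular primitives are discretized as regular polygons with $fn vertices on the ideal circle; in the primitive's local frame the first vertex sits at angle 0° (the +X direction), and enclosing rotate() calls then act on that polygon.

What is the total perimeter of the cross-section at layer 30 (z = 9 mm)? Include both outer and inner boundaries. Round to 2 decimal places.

91.38 mm

At z = 9 mm: the r=6.5 cylinder contributes a regular 32-gon of circumradius 6.5 (perimeter = 2·32·6.500·sin(180°/32) = 40.78 mm); the cylinder at (-2, 7.5): section is a regular 32-gon, circumradius r=10.5 (perimeter = 2·32·10.500·sin(180°/32) = 65.87 mm); After the difference (first − rest): starting from the r=6.5 cylinder, the r=10.5 cylinder at (-2, 7.5) partially overlaps it — only the 91.73 mm² overlap (of its 344.14 mm²) is removed, clipping the outline — boundary = 33.38 mm; the cube at (0.5, 6.5) is present — its section is the full 10×19 rectangle (perimeter 58.00 mm); Taking the union: the 2 present regions are separate (no shared area or edge), so areas and boundary lengths simply add and each stays a separate island — boundary = 91.38 mm. Overall, the cross-section has 2 separate islands. Total boundary length (outer) = 91.38 mm.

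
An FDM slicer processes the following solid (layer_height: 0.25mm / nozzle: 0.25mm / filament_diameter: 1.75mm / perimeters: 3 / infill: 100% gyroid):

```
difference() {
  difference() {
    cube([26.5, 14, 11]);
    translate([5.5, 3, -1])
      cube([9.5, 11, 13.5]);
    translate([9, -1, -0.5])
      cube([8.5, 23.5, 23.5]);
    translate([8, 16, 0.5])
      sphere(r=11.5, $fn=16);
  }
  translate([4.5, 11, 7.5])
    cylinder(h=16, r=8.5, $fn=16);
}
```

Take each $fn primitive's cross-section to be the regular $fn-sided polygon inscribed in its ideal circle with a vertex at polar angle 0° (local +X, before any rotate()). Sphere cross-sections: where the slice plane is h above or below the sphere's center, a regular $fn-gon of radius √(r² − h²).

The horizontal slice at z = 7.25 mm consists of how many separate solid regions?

At z = 7.25 mm: the cube (footprint 26.5×14) is included at this height; the 9.5×11 cube at (5.5, 3) contributes its full rectangle; the 8.5×23.5 cube at (9, -1) contributes its full rectangle; the r=11.5 sphere at (8, 16) contributes a regular 16-gon of circumradius √(11.5²−6.75²) = 9.311; Taking the first minus the rest: starting from the 26.5×14 cube, the 9.5×11 cube at (5.5, 3) lies inside it touching the edge (removes its full 104.50 mm²); the 8.5×23.5 cube at (9, -1) partially overlaps it — only the 53.00 mm² overlap (of its 199.75 mm²) is removed, clipping the outline; the r=11.5 sphere at (8, 16) partially overlaps it — only the 29.01 mm² overlap (of its 265.39 mm²) is removed, clipping the outline — 2 connected regions; the cylinder at (4.5, 11) is absent (z outside [7.5, 23.5]); Subtracting the remaining from the first: none of the subtracted shapes is present at this height, so the result so far is unchanged — 2 connected regions. The result has 2 disconnected regions.

2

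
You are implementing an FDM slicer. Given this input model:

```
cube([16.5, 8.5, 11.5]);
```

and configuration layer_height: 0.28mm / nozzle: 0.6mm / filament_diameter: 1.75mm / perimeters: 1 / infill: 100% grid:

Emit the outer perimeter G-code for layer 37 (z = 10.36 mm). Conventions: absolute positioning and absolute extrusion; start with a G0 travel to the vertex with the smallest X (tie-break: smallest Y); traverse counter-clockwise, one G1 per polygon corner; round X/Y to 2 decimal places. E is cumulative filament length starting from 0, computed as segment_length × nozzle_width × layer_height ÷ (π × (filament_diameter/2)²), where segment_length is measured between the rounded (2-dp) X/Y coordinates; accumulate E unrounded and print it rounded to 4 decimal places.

G0 X0.00 Y0.00 Z10.36
G1 X16.50 Y0.00 E1.1525
G1 X16.50 Y8.50 E1.7462
G1 X0.00 Y8.50 E2.8986
G1 X0.00 Y0.00 E3.4923

At z = 10.36 mm: the 16.5×8.5 cube contributes its full rectangle. The outline is a single polygon with 4 vertices. Extrusion per mm of travel: 0.6 × 0.28 / (π × 0.875²) = 0.069846. Accumulating E over each segment gives final E = 3.4923.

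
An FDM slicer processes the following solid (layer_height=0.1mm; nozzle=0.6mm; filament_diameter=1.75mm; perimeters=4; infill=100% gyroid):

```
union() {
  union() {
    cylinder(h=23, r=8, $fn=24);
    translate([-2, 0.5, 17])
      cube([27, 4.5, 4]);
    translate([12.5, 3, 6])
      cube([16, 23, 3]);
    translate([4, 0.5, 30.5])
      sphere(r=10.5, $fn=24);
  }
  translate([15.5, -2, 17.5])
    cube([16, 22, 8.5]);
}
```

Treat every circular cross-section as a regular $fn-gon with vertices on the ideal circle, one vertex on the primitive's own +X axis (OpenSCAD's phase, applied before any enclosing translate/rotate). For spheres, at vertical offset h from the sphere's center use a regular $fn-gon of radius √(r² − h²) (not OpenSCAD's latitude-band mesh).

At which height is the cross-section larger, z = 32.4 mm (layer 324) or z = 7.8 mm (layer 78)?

layer 78 (z = 7.8 mm)

Layer 324 (z = 32.4): the cylinder is not intersected at this z (z outside [0, 23]); the cube at (-2, 0.5) is not intersected at this z (z outside [17, 21]); the cube at (12.5, 3) is not intersected at this z (z outside [6, 9]); the r=10.5 sphere at (4, 0.5) slices to a regular 24-gon of circumradius 10.327 (√(r²−h²) with h=1.9 from center) (area = (24/2)·10.327²·sin(360°/24) = 331.21 mm²); Merging all regions: only the r=10.5 sphere at (4, 0.5) is present, so the union is just that shape — area = 331.21 mm²; the cube at (15.5, -2) is absent (z outside [17.5, 26]); Taking the union: only the result so far is present, so the union is just that shape — area = 331.21 mm². So its area = 331.21 mm². Layer 78 (z = 7.8): the cylinder: section is a regular 24-gon, circumradius r=8 (area = (24/2)·8.000²·sin(360°/24) = 198.77 mm²); the cube at (-2, 0.5) is absent (z outside [17, 21]); the cube at (12.5, 3) (footprint 16×23) is included at this height (area 368.00 mm²); the sphere at (4, 0.5) is not intersected at this z (|z−center|=22.700 > r=10.5); Merging all regions: the 2 present regions are separate (no shared area or edge), so areas and boundary lengths simply add and each stays a separate island — area = 566.77 mm²; the cube at (15.5, -2) is absent (z outside [17.5, 26]); Combining (union): only that combined region is present, so the union is just that shape — area = 566.77 mm². So its area = 566.77 mm². Layer 78 is larger (566.77 vs 331.21 mm²).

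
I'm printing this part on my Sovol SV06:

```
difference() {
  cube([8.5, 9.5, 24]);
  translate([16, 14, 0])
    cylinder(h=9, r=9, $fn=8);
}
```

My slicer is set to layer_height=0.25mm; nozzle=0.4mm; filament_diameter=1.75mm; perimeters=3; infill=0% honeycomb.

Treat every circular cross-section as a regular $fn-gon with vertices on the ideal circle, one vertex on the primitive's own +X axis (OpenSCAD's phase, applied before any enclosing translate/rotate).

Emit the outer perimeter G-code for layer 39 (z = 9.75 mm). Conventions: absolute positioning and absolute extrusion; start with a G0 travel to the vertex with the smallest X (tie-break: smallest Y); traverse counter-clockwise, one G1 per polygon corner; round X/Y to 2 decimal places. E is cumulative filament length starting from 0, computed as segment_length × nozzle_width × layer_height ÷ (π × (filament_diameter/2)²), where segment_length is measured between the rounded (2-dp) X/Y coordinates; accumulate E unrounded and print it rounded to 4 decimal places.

G0 X0.00 Y0.00 Z9.75
G1 X8.50 Y0.00 E0.3534
G1 X8.50 Y9.50 E0.7484
G1 X0.00 Y9.50 E1.1017
G1 X0.00 Y0.00 E1.4967

At z = 9.75 mm: the cube is present — its section is the full 8.5×9.5 rectangle; the cylinder at (16, 14) is absent (z outside [0, 9]); Subtracting the remaining from the first: none of the subtracted shapes is present at this height, so the 8.5×9.5 cube is unchanged — 1 connected region. The outline is a single polygon with 4 vertices. Extrusion per mm of travel: 0.4 × 0.25 / (π × 0.875²) = 0.041575. Accumulating E over each segment gives final E = 1.4967.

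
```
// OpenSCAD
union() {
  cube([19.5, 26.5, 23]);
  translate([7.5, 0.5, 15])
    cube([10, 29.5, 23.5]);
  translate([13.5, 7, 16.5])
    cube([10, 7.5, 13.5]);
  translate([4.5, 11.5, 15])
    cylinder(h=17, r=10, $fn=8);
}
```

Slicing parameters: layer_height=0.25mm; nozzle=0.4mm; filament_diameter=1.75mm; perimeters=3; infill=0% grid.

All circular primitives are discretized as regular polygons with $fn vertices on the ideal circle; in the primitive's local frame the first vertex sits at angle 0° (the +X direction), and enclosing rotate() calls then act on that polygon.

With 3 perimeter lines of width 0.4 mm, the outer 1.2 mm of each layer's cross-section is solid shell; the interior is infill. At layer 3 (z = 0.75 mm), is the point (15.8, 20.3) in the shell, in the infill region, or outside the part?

At z = 0.75 mm: the cube (footprint 19.5×26.5) is included at this height; the cube at (7.5, 0.5) is absent (z outside [15, 38.5]); the cube at (13.5, 7) is not intersected at this z (z outside [16.5, 30]); the cylinder at (4.5, 11.5) does not reach this height (z outside [15, 32]); Merging all regions: only the 19.5×26.5 cube is present, so the union is just that shape — 1 connected region. Overall, the cross-section is a single solid region. The nearest boundary edge runs (19.50, 0.00)→(19.50, 26.50); distance from the point to it = 3.70 mm. The point is inside the cross-section and 3.70 mm from the nearest boundary — more than the 1.2 mm shell width (3 × 0.4), so it's in the infill interior.

infill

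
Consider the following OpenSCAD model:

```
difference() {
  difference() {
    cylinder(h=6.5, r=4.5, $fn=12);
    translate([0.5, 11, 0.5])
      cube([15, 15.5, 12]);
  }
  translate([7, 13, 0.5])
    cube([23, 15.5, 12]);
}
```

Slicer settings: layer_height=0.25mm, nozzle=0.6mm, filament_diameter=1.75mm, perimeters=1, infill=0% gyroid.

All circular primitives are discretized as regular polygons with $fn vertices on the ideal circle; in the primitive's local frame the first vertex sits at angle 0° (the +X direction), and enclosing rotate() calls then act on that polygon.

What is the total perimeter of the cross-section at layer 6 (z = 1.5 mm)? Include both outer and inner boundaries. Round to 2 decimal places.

27.95 mm

At z = 1.5 mm: the cylinder: section is a regular 12-gon, circumradius r=4.5 (perimeter = 2·12·4.500·sin(180°/12) = 27.95 mm); the cube at (0.5, 11) (footprint 15×15.5) is included at this height (perimeter 61.00 mm); Taking the first minus the rest: starting from the r=4.5 cylinder, the 15×15.5 cube at (0.5, 11) misses the remaining region (no effect) — boundary = 27.95 mm; the 23×15.5 cube at (7, 13) contributes its full rectangle (perimeter 77.00 mm); Taking the first minus the rest: starting from the result so far, the 23×15.5 cube at (7, 13) misses the remaining region (no effect) — boundary = 27.95 mm. Overall, the cross-section is a single solid region. Total boundary length (outer) = 27.95 mm.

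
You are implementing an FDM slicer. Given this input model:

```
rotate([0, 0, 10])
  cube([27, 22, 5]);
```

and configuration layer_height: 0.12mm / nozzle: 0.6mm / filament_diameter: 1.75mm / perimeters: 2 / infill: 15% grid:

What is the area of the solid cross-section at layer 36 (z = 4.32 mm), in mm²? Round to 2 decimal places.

At z = 4.32 mm: the cube (footprint 27×22) is included at this height (area 594.00 mm²); (rotated 10° about Z; rotation is an isometry so areas/perimeters/island counts are preserved). Overall, the cross-section is a single solid region. Net area = 594.00 mm².

594.00 mm²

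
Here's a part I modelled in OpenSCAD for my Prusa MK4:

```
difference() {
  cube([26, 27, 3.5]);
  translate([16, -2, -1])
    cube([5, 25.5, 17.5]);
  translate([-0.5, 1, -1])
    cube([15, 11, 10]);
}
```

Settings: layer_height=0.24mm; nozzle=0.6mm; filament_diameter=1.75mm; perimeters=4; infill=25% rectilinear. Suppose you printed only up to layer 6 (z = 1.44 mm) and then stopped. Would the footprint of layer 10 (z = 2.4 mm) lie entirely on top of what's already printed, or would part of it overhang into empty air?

entirely on top

Compare the two slices. At z = 1.44: the cube is present — its section is the full 26×27 rectangle (area 702.00 mm²); the cube at (16, -2) (footprint 5×25.5) is included at this height (area 127.50 mm²); the cube at (-0.5, 1) is present — its section is the full 15×11 rectangle (area 165.00 mm²); Subtracting the remaining from the first: starting from the 26×27 cube (702.00 mm²), the 5×25.5 cube at (16, -2) partially overlaps it — only the 117.50 mm² overlap (of its 127.50 mm²) is removed, clipping the outline; the 15×11 cube at (-0.5, 1) partially overlaps it — only the 159.50 mm² overlap (of its 165.00 mm²) is removed, clipping the outline — area = 425.00 mm². At z = 2.4: the cube is present — its section is the full 26×27 rectangle (area 702.00 mm²); the cube at (16, -2) (footprint 5×25.5) is included at this height (area 127.50 mm²); the cube at (-0.5, 1) is present — its section is the full 15×11 rectangle (area 165.00 mm²); After the difference (first − rest): starting from the 26×27 cube (702.00 mm²), the 5×25.5 cube at (16, -2) partially overlaps it — only the 117.50 mm² overlap (of its 127.50 mm²) is removed, clipping the outline; the 15×11 cube at (-0.5, 1) partially overlaps it — only the 159.50 mm² overlap (of its 165.00 mm²) is removed, clipping the outline — area = 425.00 mm². Checking containment: the cross-section at z = 2.4 is a subset of the cross-section at z = 1.44.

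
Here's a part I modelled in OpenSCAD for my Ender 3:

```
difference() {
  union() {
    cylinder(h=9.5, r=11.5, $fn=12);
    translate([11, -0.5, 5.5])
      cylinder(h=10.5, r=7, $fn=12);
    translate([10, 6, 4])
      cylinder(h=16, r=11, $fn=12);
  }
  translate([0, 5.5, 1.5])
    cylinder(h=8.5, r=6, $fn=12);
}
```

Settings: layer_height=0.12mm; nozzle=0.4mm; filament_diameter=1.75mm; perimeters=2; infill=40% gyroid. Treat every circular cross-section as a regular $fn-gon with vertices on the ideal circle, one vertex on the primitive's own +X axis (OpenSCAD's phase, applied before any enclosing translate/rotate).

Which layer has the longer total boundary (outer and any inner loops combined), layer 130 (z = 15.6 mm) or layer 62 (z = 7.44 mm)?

layer 62 (z = 7.44 mm)

Layer 130 (z = 15.6): the cylinder does not reach this height (z outside [0, 9.5]); the cylinder at (11, -0.5): section is a regular 12-gon, circumradius r=7 (perimeter = 2·12·7.000·sin(180°/12) = 43.48 mm); the cylinder at (10, 6): section is a regular 12-gon, circumradius r=11 (perimeter = 2·12·11.000·sin(180°/12) = 68.33 mm); Combining (union): the regions partially overlap (shared area 119.56 mm²), so the edge portions inside another operand are dropped and the merged outline is re-measured after clipping — boundary = 71.79 mm; the cylinder at (0, 5.5) does not reach this height (z outside [1.5, 10]); Subtracting the remaining from the first: none of the subtracted shapes is present at this height, so that combined region is unchanged — boundary = 71.79 mm. So its perimeter = 71.79 mm. Layer 62 (z = 7.44): the r=11.5 cylinder gives a regular 12-gon of circumradius 11.5 (constant along its height) (perimeter = 2·12·11.500·sin(180°/12) = 71.43 mm); the cylinder at (11, -0.5): section is a regular 12-gon, circumradius r=7 (perimeter = 2·12·7.000·sin(180°/12) = 43.48 mm); the r=11 cylinder at (10, 6) gives a regular 12-gon of circumradius 11 (constant along its height) (perimeter = 2·12·11.000·sin(180°/12) = 68.33 mm); Taking the union: the regions partially overlap (shared area 263.17 mm²), so the edge portions inside another operand are dropped and the merged outline is re-measured after clipping — boundary = 95.56 mm; the r=6 cylinder at (0, 5.5) gives a regular 12-gon of circumradius 6 (constant along its height) (perimeter = 2·12·6.000·sin(180°/12) = 37.27 mm); After the difference (first − rest): starting from the result so far, the r=6 cylinder at (0, 5.5) lies inside it touching the edge (removes its full 108.00 mm²) — boundary = 130.92 mm. So its perimeter = 130.92 mm. Layer 62 is larger (130.92 vs 71.79 mm).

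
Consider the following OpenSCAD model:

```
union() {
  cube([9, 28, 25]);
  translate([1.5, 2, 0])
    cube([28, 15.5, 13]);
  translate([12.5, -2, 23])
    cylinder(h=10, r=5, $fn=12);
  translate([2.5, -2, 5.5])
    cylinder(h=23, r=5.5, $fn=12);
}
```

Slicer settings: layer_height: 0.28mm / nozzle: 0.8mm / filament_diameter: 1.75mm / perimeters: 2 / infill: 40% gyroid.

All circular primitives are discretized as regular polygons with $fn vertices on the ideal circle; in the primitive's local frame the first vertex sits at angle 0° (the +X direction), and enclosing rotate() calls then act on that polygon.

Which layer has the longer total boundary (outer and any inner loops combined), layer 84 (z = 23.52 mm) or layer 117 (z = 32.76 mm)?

layer 84 (z = 23.52 mm)

Layer 84 (z = 23.52): the 9×28 cube contributes its full rectangle (perimeter 74.00 mm); the cube at (1.5, 2) is not intersected at this z (z outside [0, 13]); the r=5 cylinder at (12.5, -2) contributes a regular 12-gon of circumradius 5 (perimeter = 2·12·5.000·sin(180°/12) = 31.06 mm); the r=5.5 cylinder at (2.5, -2) contributes a regular 12-gon of circumradius 5.5 (perimeter = 2·12·5.500·sin(180°/12) = 34.16 mm); Merging all regions: the regions partially overlap (shared area 21.40 mm²), so the edge portions inside another operand are dropped and the merged outline is re-measured after clipping — boundary (outer + 1 inner loop) = 112.02 mm. So its perimeter = 112.02 mm. Layer 117 (z = 32.76): the cube is not intersected at this z (z outside [0, 25]); the cube at (1.5, 2) is absent (z outside [0, 13]); the r=5 cylinder at (12.5, -2) gives a regular 12-gon of circumradius 5 (constant along its height) (perimeter = 2·12·5.000·sin(180°/12) = 31.06 mm); the cylinder at (2.5, -2) is not intersected at this z (z outside [5.5, 28.5]); Combining (union): only the r=5 cylinder at (12.5, -2) is present, so the union is just that shape — boundary = 31.06 mm. So its perimeter = 31.06 mm. Layer 84 is larger (112.02 vs 31.06 mm).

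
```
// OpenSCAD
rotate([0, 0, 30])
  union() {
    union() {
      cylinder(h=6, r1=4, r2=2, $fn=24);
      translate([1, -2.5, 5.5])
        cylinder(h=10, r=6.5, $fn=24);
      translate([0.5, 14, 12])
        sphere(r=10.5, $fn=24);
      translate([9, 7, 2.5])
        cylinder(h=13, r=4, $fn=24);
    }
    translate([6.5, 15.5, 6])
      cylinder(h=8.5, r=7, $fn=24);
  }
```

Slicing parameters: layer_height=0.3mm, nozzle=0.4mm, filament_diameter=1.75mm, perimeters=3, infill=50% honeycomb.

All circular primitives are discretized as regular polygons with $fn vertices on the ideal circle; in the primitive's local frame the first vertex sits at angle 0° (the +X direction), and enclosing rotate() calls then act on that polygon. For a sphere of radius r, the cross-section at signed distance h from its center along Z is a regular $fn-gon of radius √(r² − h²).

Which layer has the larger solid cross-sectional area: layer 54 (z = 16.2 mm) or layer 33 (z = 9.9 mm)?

Layer 54 (z = 16.2): the cone is not intersected at this z (z outside [0, 6]); the cylinder at (1, -2.5) is not intersected at this z (z outside [5.5, 15.5]); the r=10.5 sphere at (0.5, 14) slices to a regular 24-gon of circumradius 9.623 (√(r²−h²) with h=4.2 from center) (area = (24/2)·9.623²·sin(360°/24) = 287.63 mm²); the cylinder at (9, 7) is not intersected at this z (z outside [2.5, 15.5]); Combining (union): only the r=10.5 sphere at (0.5, 14) is present, so the union is just that shape — area = 287.63 mm²; the cylinder at (6.5, 15.5) is absent (z outside [6, 14.5]); Taking the union: only that combined region is present, so the union is just that shape — area = 287.63 mm²; (whole slice rotated 30° about Z — lengths, areas and connectivity unchanged). So its area = 287.63 mm². Layer 33 (z = 9.9): the cone is not intersected at this z (z outside [0, 6]); the r=6.5 cylinder at (1, -2.5) gives a regular 24-gon of circumradius 6.5 (constant along its height) (area = (24/2)·6.500²·sin(360°/24) = 131.22 mm²); the sphere at (0.5, 14): section is a regular 24-gon, circumradius = √(r²−h²) = √(10.5²−2.1²) = 10.288 (area = (24/2)·10.288²·sin(360°/24) = 328.72 mm²); the r=4 cylinder at (9, 7) gives a regular 24-gon of circumradius 4 (constant along its height) (area = (24/2)·4.000²·sin(360°/24) = 49.69 mm²); Merging all regions: the regions partially overlap — summed areas 509.64 mm² minus the doubly-counted overlap 17.12 mm² gives 492.51 mm² — area = 492.51 mm²; the cylinder at (6.5, 15.5): section is a regular 24-gon, circumradius r=7 (area = (24/2)·7.000²·sin(360°/24) = 152.19 mm²); Taking the union: the regions partially overlap — summed areas 644.70 mm² minus the doubly-counted overlap 121.30 mm² gives 523.40 mm² — area = 523.40 mm²; (whole slice rotated 30° about Z — lengths, areas and connectivity unchanged). So its area = 523.40 mm². Layer 33 is larger (523.40 vs 287.63 mm²).

layer 33 (z = 9.9 mm)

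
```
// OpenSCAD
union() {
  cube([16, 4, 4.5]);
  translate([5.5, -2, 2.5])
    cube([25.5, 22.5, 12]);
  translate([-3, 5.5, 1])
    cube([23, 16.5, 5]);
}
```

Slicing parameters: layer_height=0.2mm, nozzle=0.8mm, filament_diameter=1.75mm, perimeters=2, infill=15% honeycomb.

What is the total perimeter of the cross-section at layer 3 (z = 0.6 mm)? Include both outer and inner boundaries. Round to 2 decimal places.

At z = 0.6 mm: the cube is present — its section is the full 16×4 rectangle (perimeter 40.00 mm); the cube at (5.5, -2) does not reach this height (z outside [2.5, 14.5]); the cube at (-3, 5.5) is not intersected at this z (z outside [1, 6]); Combining (union): only the 16×4 cube is present, so the union is just that shape — boundary = 40.00 mm. Overall, the cross-section is a single solid region. Total boundary length (outer) = 40.00 mm.

40.00 mm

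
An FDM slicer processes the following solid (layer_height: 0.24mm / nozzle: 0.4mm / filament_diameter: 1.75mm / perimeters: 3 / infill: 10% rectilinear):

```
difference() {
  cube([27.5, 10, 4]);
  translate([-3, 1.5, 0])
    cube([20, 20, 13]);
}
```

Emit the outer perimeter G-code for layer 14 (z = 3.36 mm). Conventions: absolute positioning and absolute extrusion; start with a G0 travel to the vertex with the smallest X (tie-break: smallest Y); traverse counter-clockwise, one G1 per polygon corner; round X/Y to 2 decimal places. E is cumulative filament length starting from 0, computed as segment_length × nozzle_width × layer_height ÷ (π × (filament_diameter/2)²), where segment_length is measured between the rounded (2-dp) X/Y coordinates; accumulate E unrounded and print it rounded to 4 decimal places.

At z = 3.36 mm: the cube (footprint 27.5×10) is included at this height; the cube at (-3, 1.5) is present — its section is the full 20×20 rectangle; After the difference (first − rest): starting from the 27.5×10 cube, the 20×20 cube at (-3, 1.5) partially overlaps it — only the 144.50 mm² overlap (of its 400.00 mm²) is removed, clipping the outline — 1 connected region. The outline is a single polygon with 6 vertices. Extrusion per mm of travel: 0.4 × 0.24 / (π × 0.875²) = 0.039912. Accumulating E over each segment gives final E = 2.9934.

G0 X0.00 Y0.00 Z3.36
G1 X27.50 Y0.00 E1.0976
G1 X27.50 Y10.00 E1.4967
G1 X17.00 Y10.00 E1.9158
G1 X17.00 Y1.50 E2.2550
G1 X0.00 Y1.50 E2.9335
G1 X0.00 Y0.00 E2.9934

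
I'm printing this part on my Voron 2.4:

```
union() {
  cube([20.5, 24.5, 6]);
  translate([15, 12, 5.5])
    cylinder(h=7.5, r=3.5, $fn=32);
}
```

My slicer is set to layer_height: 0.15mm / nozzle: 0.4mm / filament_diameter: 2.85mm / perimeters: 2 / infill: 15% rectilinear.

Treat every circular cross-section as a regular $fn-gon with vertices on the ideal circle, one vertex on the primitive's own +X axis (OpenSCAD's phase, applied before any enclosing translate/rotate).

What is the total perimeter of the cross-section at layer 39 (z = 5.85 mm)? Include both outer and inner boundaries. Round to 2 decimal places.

At z = 5.85 mm: the cube (footprint 20.5×24.5) is included at this height (perimeter 90.00 mm); the cylinder at (15, 12): section is a regular 32-gon, circumradius r=3.5 (perimeter = 2·32·3.500·sin(180°/32) = 21.96 mm); Combining (union): the r=3.5 cylinder at (15, 12) lies entirely inside the 20.5×24.5 cube, so the union is just the 20.5×24.5 cube — boundary = 90.00 mm. Overall, the cross-section is a single solid region. Total boundary length (outer) = 90.00 mm.

90.00 mm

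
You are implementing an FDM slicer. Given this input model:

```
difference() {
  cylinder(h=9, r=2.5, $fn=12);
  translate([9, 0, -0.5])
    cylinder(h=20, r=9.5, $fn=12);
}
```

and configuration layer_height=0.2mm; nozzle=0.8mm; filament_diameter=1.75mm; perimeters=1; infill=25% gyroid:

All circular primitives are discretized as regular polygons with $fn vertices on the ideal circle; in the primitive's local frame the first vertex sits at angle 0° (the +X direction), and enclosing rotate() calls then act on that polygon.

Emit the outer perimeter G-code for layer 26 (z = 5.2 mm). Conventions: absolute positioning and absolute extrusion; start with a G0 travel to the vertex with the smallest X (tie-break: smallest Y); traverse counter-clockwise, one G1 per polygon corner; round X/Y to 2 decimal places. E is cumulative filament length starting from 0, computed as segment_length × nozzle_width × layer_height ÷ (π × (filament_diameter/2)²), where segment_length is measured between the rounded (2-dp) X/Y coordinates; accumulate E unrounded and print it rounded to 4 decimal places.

G0 X-2.50 Y0.00 Z5.20
G1 X-2.17 Y-1.25 E0.0860
G1 X-1.25 Y-2.17 E0.1725
G1 X0.00 Y-2.50 E0.2585
G1 X0.16 Y-2.46 E0.2695
G1 X-0.50 Y0.00 E0.4389
G1 X0.16 Y2.46 E0.6084
G1 X0.00 Y2.50 E0.6193
G1 X-1.25 Y2.17 E0.7053
G1 X-2.17 Y1.25 E0.7919
G1 X-2.50 Y0.00 E0.8779

At z = 5.2 mm: the cylinder: section is a regular 12-gon, circumradius r=2.5; the r=9.5 cylinder at (9, 0) gives a regular 12-gon of circumradius 9.5 (constant along its height); After the difference (first − rest): starting from the r=2.5 cylinder, the r=9.5 cylinder at (9, 0) partially overlaps it — only the 10.21 mm² overlap (of its 270.75 mm²) is removed, clipping the outline — 1 connected region. The outline is a single polygon with 10 vertices. Extrusion per mm of travel: 0.8 × 0.2 / (π × 0.875²) = 0.066520. Accumulating E over each segment gives final E = 0.8779.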